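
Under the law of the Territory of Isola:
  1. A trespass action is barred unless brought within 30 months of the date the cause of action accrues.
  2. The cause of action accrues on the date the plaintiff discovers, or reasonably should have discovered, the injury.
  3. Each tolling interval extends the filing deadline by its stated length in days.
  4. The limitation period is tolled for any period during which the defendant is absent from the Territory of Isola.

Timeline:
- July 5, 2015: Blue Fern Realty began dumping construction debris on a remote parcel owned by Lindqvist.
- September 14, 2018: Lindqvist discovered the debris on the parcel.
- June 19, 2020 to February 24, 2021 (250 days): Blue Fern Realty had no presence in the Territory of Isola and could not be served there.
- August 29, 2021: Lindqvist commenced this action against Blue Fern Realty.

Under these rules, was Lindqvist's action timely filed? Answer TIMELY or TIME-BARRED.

Accrual is tied to discovery, so the period began on September 14, 2018 rather than on July 5, 2015 when the act occurred.
Adding the 30 months base period to September 14, 2018 gives a deadline of March 14, 2021, before any tolling.
Because the defendant's absence from the jurisdiction ran from June 19, 2020 to February 24, 2021, the deadline is extended by 250 days to November 19, 2021.
Lindqvist filed on August 29, 2021, before the November 19, 2021 deadline, so the action is timely.

TIMELY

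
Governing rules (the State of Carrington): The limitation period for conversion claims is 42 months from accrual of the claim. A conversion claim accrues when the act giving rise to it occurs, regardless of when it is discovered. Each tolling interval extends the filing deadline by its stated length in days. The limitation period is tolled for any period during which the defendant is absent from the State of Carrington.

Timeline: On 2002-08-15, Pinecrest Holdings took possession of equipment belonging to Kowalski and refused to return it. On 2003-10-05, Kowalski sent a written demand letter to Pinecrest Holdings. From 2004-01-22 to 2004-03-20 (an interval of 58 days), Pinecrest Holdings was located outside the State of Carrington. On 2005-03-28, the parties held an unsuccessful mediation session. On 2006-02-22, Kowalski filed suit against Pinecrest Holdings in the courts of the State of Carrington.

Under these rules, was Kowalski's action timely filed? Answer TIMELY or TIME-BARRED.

TIMELY

The claim accrued on 2002-08-15, when the wrongful act occurred.
Adding the 42 months base period to 2002-08-15 gives a deadline of 2006-02-15, before any tolling.
Because the defendant's absence from the jurisdiction ran from 2004-01-22 to 2004-03-20, the deadline is extended by 58 days to 2006-04-14.
Nothing else in the chronology tolls or restarts the period.
The 2006-02-22 filing precedes the 2006-04-14 deadline; the claim is timely.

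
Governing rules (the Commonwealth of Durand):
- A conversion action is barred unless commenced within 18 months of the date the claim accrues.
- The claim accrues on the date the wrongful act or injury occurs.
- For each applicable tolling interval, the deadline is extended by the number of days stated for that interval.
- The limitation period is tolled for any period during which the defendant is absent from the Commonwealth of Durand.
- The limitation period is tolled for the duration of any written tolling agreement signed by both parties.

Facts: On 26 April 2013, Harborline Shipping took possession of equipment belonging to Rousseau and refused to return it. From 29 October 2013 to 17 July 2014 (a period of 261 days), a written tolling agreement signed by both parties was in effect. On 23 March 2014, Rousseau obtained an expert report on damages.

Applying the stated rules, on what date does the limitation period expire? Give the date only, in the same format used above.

The claim accrued on 26 April 2013, when the wrongful act occurred.
The untolled deadline — 18 months after 26 April 2013 — is 26 October 2014.
The written tolling agreement from 29 October 2013 to 17 July 2014 tolled the period for 261 days, extending the deadline to 14 July 2015.
The other events in the timeline have no effect on the limitation period under the stated rules.

14 July 2015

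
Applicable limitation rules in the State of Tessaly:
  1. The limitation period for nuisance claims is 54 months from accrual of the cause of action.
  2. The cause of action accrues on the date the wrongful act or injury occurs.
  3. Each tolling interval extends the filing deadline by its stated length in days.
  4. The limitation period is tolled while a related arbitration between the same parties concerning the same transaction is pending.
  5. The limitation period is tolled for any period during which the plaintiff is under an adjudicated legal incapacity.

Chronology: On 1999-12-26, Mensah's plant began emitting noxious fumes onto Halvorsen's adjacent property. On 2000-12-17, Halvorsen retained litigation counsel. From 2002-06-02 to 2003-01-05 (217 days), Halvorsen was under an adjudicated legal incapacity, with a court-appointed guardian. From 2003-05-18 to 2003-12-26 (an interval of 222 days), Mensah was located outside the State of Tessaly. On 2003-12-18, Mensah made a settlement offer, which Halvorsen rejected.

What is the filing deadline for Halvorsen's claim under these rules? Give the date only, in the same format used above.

2005-01-29

The claim accrued on 1999-12-26, when the wrongful act occurred.
54 months from 1999-12-26 is 2004-06-26.
The period was tolled for 217 days by the plaintiff's legal incapacity (2002-06-02 to 2003-01-05), pushing the deadline to 2005-01-29.
No stated provision tolls the period for the defendant's absence, so the interval from 2003-05-18 to 2003-12-26 has no effect on the deadline.
Nothing else in the chronology tolls or restarts the period.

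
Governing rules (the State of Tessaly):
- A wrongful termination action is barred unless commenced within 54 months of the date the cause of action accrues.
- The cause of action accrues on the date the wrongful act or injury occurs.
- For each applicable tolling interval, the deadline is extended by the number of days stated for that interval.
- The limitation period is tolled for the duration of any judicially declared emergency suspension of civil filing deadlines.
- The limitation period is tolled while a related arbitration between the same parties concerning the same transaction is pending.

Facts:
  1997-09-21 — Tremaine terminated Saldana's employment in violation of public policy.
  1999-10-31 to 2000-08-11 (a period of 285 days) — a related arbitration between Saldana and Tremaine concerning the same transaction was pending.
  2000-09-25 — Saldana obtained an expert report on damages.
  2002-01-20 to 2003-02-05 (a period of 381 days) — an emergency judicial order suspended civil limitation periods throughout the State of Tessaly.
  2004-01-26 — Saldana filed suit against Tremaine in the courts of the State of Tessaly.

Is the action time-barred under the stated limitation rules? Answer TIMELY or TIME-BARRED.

The cause of action accrued on 1997-09-21, the date of the act.
Adding the 54 months base period to 1997-09-21 gives a deadline of 2002-03-21, before any tolling.
Because the pending related arbitration ran from 1999-10-31 to 2000-08-11, the deadline is extended by 285 days to 2002-12-31.
Because the emergency suspension of filing deadlines ran from 2002-01-20 to 2003-02-05, the deadline is extended by 381 days to 2004-01-16.
Nothing else in the chronology tolls or restarts the period.
The 2004-01-26 filing falls after the 2004-01-16 deadline; the claim is time-barred.

TIME-BARRED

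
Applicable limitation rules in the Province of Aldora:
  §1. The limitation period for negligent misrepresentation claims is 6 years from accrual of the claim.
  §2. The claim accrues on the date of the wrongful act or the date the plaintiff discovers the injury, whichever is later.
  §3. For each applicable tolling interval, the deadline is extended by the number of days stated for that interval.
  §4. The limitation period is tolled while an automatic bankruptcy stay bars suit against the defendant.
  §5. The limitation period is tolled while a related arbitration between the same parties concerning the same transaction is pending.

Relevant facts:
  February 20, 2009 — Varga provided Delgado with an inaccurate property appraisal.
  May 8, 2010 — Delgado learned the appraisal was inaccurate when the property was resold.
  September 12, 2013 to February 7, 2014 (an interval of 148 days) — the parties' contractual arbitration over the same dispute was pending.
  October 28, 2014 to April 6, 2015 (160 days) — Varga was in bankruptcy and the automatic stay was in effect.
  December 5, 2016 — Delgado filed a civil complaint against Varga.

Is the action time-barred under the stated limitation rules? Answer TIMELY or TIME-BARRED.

TIMELY

Because discovery on May 8, 2010 post-dates the February 20, 2009 act, accrual under the later-of rule falls on May 8, 2010.
6 years from May 8, 2010 is May 8, 2016.
The pending related arbitration from September 12, 2013 to February 7, 2014 tolled the period for 148 days, extending the deadline to October 3, 2016.
The automatic bankruptcy stay from October 28, 2014 to April 6, 2015 tolled the period for 160 days, extending the deadline to March 12, 2017.
Delgado filed on December 5, 2016, before the March 12, 2017 deadline, so the action is timely.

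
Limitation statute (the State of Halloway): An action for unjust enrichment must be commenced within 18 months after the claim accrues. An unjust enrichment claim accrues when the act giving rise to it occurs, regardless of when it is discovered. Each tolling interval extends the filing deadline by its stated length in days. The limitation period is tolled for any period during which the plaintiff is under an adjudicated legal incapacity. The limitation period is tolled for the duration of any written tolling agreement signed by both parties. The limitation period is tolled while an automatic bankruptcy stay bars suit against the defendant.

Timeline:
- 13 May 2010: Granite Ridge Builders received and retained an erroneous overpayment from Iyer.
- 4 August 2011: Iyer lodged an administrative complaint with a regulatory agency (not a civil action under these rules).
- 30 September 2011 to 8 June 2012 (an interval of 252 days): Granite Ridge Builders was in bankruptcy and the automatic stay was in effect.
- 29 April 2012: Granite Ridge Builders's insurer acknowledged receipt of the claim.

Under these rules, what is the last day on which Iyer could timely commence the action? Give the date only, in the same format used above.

22 July 2012

The claim accrued on 13 May 2010, the date of the act.
18 months from 13 May 2010 is 13 November 2011.
The period was tolled for 252 days by the automatic bankruptcy stay (30 September 2011 to 8 June 2012), pushing the deadline to 22 July 2012.
None of the other events listed affects the running of the period under the stated rules.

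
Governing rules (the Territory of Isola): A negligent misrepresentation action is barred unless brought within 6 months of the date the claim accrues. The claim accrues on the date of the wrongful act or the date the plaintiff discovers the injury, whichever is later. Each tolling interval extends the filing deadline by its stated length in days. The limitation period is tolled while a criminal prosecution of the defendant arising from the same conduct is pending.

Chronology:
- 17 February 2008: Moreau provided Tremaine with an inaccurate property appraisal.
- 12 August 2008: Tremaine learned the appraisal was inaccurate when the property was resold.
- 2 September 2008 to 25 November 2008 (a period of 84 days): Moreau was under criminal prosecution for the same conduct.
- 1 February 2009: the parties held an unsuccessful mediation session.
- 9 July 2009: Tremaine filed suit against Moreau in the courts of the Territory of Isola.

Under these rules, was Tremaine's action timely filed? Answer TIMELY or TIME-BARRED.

Because discovery on 12 August 2008 post-dates the 17 February 2008 act, accrual under the later-of rule falls on 12 August 2008.
The untolled deadline — 6 months after 12 August 2008 — is 12 February 2009.
Because the pending criminal prosecution ran from 2 September 2008 to 25 November 2008, the deadline is extended by 84 days to 7 May 2009.
Nothing else in the chronology tolls or restarts the period.
Filing on 9 July 2009 missed the 7 May 2009 deadline — the action is time-barred.

TIME-BARRED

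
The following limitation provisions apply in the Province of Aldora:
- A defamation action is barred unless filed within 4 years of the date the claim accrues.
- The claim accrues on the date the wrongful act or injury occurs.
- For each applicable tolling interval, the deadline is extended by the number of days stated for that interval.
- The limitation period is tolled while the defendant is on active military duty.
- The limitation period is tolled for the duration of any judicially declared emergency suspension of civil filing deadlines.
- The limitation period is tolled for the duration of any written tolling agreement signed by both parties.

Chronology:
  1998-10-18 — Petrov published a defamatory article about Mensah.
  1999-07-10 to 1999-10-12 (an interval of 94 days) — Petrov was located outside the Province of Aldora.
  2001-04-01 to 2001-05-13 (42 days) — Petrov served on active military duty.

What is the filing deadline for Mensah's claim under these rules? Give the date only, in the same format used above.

2002-11-29

The claim accrued on 1998-10-18, when the wrongful act occurred.
The untolled deadline — 4 years after 1998-10-18 — is 2002-10-18.
The defendant's active military service from 2001-04-01 to 2001-05-13 tolled the period for 42 days, extending the deadline to 2002-11-29.
The defendant's absence from the jurisdiction from 1999-07-10 to 1999-10-12 does not toll the period, because no stated rule makes the defendant's absence a tolling event.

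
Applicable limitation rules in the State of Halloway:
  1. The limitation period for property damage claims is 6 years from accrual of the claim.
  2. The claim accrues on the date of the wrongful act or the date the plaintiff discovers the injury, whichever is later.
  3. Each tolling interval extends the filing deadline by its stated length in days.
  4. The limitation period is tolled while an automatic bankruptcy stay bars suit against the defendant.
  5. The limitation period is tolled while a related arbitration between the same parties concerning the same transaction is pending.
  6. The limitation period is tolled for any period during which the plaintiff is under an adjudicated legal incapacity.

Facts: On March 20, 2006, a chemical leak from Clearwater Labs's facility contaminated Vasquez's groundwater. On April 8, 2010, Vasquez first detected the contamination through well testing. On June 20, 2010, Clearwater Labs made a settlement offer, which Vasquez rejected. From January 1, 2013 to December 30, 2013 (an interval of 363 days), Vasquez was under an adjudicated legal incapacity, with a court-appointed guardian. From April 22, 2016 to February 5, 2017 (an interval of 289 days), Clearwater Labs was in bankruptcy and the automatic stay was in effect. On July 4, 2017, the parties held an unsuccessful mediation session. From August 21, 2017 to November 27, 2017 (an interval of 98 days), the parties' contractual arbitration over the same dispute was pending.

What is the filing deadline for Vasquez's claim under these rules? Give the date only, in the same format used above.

April 28, 2018

Taking the later of the act (March 20, 2006) and discovery (April 8, 2010), the claim accrued on April 8, 2010.
6 years from April 8, 2010 is April 8, 2016.
The plaintiff's legal incapacity from January 1, 2013 to December 30, 2013 tolled the period for 363 days, extending the deadline to April 6, 2017.
The automatic bankruptcy stay from April 22, 2016 to February 5, 2017 tolled the period for 289 days, extending the deadline to January 20, 2018.
The pending related arbitration from August 21, 2017 to November 27, 2017 tolled the period for 98 days, extending the deadline to April 28, 2018.
None of the other events listed affects the running of the period under the stated rules.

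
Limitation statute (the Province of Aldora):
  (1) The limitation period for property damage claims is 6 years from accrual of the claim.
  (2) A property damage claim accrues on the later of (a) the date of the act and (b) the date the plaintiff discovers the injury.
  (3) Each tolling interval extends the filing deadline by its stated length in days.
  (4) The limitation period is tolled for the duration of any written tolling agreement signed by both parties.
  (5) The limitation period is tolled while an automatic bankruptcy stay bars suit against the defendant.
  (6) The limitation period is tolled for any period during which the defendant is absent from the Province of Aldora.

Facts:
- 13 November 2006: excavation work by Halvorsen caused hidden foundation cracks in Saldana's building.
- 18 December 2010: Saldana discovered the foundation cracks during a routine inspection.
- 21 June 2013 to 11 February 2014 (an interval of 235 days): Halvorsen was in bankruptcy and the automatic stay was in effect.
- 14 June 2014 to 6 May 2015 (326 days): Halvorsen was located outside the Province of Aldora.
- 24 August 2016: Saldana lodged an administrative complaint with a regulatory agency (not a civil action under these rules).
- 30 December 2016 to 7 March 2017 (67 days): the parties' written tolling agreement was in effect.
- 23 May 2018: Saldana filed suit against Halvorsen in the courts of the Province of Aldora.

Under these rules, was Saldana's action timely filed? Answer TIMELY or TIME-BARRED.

TIMELY

The claim accrued on 18 December 2010 — the later of the 13 November 2006 act and the 18 December 2010 discovery.
6 years from 18 December 2010 is 18 December 2016.
The period was tolled for 235 days by the automatic bankruptcy stay (21 June 2013 to 11 February 2014), pushing the deadline to 10 August 2017.
Because the defendant's absence from the jurisdiction ran from 14 June 2014 to 6 May 2015, the deadline is extended by 326 days to 2 July 2018.
The period was tolled for 67 days by the written tolling agreement (30 December 2016 to 7 March 2017), pushing the deadline to 7 September 2018.
Nothing else in the chronology tolls or restarts the period.
The 23 May 2018 filing precedes the 7 September 2018 deadline; the claim is timely.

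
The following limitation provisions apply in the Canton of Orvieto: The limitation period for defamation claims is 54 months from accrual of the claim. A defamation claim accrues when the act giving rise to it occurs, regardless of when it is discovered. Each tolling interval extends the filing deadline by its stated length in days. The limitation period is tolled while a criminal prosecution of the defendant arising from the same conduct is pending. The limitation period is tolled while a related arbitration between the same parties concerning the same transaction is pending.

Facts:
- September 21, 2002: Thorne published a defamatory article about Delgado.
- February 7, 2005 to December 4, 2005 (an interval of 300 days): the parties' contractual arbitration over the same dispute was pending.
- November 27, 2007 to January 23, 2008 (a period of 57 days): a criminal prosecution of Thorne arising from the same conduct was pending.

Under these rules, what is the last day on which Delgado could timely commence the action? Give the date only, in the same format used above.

The claim accrued on September 21, 2002, the date of the act.
54 months from September 21, 2002 is March 21, 2007.
Because the pending related arbitration ran from February 7, 2005 to December 4, 2005, the deadline is extended by 300 days to January 15, 2008.
The pending criminal prosecution from November 27, 2007 to January 23, 2008 tolled the period for 57 days, extending the deadline to March 12, 2008.

March 12, 2008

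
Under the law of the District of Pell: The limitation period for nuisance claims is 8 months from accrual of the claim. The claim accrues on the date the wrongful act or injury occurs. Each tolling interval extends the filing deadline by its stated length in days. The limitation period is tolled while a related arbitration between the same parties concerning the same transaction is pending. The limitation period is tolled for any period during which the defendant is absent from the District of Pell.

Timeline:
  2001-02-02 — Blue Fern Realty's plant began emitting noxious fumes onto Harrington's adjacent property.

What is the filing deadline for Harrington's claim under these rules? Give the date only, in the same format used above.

The claim accrued on 2001-02-02, the date of the act.
Adding the 8 months base period to 2001-02-02 gives a deadline of 2001-10-02, before any tolling.

2001-10-02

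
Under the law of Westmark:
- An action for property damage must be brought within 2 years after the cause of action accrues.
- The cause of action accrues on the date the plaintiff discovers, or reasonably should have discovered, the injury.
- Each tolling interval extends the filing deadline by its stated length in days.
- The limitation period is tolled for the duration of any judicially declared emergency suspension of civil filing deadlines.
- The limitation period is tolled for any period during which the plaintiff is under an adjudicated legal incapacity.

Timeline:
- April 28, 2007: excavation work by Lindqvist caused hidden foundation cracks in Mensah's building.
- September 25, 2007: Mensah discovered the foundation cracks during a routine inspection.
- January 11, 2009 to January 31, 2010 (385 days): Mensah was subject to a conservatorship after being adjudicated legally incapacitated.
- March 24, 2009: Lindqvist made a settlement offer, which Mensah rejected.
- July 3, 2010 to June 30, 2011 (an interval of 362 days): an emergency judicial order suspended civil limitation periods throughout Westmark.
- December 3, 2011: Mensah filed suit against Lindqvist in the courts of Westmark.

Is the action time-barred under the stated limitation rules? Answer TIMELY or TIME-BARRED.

TIME-BARRED

Accrual is tied to discovery, so the period began on September 25, 2007 rather than on April 28, 2007 when the act occurred.
The untolled deadline — 2 years after September 25, 2007 — is September 25, 2009.
The period was tolled for 385 days by the plaintiff's legal incapacity (January 11, 2009 to January 31, 2010), pushing the deadline to October 15, 2010.
Because the emergency suspension of filing deadlines ran from July 3, 2010 to June 30, 2011, the deadline is extended by 362 days to October 12, 2011.
None of the other events listed affects the running of the period under the stated rules.
Mensah filed on December 3, 2011, after the October 12, 2011 deadline, so the action is time-barred.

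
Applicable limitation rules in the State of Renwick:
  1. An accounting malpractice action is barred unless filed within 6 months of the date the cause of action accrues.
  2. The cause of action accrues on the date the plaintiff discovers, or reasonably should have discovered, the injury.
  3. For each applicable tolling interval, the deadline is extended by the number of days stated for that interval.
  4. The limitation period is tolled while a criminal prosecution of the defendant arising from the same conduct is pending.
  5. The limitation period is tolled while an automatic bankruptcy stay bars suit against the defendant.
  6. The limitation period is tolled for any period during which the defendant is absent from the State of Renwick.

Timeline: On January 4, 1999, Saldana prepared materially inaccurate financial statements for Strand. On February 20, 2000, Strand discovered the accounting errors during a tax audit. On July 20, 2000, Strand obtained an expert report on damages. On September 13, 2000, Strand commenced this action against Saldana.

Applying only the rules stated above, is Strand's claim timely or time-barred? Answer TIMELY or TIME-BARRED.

TIME-BARRED

The claim did not accrue until Strand discovered the injury on February 20, 2000; the January 4, 1999 act date does not start the clock under the stated rule.
Adding the 6 months base period to February 20, 2000 gives a deadline of August 20, 2000, before any tolling.
The other events in the timeline have no effect on the limitation period under the stated rules.
The September 13, 2000 filing falls after the August 20, 2000 deadline; the claim is time-barred.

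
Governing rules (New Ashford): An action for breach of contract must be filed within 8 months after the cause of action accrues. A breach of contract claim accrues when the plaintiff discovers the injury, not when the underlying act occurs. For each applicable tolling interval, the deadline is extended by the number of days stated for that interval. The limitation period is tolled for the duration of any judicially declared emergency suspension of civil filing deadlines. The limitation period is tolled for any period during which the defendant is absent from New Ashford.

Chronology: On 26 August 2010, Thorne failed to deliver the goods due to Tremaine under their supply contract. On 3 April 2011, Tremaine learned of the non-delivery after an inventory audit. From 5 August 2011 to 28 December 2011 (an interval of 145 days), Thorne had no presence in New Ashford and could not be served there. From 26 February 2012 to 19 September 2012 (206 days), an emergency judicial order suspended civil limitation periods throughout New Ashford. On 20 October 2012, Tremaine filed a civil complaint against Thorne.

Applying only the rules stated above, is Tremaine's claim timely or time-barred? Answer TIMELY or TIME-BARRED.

The claim did not accrue until Tremaine discovered the injury on 3 April 2011; the 26 August 2010 act date does not start the clock under the stated rule.
Adding the 8 months base period to 3 April 2011 gives a deadline of 3 December 2011, before any tolling.
The period was tolled for 145 days by the defendant's absence from the jurisdiction (5 August 2011 to 28 December 2011), pushing the deadline to 26 April 2012.
The period was tolled for 206 days by the emergency suspension of filing deadlines (26 February 2012 to 19 September 2012), pushing the deadline to 18 November 2012.
Tremaine filed on 20 October 2012, before the 18 November 2012 deadline, so the action is timely.

TIMELY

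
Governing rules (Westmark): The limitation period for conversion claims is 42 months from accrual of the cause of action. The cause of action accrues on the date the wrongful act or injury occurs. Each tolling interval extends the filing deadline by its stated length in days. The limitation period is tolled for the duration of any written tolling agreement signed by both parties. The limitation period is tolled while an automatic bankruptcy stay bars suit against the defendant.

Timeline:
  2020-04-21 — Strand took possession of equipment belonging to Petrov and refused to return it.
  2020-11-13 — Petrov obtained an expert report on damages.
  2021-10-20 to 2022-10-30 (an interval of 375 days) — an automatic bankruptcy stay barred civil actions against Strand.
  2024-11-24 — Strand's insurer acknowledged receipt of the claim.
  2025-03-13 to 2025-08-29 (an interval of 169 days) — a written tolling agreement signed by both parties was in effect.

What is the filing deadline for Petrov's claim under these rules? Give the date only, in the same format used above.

The cause of action accrued on 2020-04-21, the date of the act.
The untolled deadline — 42 months after 2020-04-21 — is 2023-10-21.
The automatic bankruptcy stay from 2021-10-20 to 2022-10-30 tolled the period for 375 days, extending the deadline to 2024-10-30.
The written tolling agreement from 2025-03-13 to 2025-08-29 began after the period had already run on 2024-10-30, so it has no tolling effect.
Nothing else in the chronology tolls or restarts the period.

2024-10-30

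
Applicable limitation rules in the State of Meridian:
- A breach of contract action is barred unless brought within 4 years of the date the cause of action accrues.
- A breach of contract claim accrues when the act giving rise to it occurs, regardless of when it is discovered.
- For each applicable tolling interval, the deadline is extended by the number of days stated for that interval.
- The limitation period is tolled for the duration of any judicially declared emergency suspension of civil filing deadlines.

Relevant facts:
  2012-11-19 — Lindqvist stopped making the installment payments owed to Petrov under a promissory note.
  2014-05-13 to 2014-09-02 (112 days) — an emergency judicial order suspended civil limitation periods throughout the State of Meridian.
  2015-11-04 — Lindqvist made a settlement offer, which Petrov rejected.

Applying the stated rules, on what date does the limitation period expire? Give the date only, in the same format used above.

The limitation period began to run on 2012-11-19.
The untolled deadline — 4 years after 2012-11-19 — is 2016-11-19.
Because the emergency suspension of filing deadlines ran from 2014-05-13 to 2014-09-02, the deadline is extended by 112 days to 2017-03-11.
None of the other events listed affects the running of the period under the stated rules.

2017-03-11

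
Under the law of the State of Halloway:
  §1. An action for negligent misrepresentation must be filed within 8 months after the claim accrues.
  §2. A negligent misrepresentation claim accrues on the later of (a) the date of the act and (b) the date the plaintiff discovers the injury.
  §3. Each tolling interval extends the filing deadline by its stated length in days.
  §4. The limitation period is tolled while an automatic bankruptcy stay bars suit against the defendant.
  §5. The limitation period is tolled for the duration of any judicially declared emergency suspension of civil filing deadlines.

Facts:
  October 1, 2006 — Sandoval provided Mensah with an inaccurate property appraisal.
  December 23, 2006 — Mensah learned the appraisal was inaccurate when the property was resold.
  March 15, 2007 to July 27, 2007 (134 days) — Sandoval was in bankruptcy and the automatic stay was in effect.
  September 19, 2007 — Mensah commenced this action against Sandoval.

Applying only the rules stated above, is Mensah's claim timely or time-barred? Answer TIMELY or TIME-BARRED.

TIMELY

Taking the later of the act (October 1, 2006) and discovery (December 23, 2006), the claim accrued on December 23, 2006.
Adding the 8 months base period to December 23, 2006 gives a deadline of August 23, 2007, before any tolling.
The automatic bankruptcy stay from March 15, 2007 to July 27, 2007 tolled the period for 134 days, extending the deadline to January 4, 2008.
Mensah filed on September 19, 2007, before the January 4, 2008 deadline, so the action is timely.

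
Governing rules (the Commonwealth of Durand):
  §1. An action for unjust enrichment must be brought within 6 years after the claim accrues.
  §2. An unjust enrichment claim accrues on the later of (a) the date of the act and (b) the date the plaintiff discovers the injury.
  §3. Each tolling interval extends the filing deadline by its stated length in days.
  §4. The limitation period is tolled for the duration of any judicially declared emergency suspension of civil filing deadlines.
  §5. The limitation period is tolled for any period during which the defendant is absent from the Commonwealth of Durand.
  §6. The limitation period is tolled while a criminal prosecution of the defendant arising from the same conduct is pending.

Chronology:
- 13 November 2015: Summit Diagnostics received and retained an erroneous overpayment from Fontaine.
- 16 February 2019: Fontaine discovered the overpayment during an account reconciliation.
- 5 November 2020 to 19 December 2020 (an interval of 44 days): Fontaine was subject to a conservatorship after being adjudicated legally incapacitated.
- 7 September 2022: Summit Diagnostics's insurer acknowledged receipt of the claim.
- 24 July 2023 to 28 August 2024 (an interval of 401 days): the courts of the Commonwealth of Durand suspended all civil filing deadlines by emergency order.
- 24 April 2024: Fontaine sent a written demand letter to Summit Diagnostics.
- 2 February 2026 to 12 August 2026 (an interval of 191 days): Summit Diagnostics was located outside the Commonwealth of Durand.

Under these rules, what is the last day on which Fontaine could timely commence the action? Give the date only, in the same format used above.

Because discovery on 16 February 2019 post-dates the 13 November 2015 act, accrual under the later-of rule falls on 16 February 2019.
Adding the 6 years base period to 16 February 2019 gives a deadline of 16 February 2025, before any tolling.
The emergency suspension of filing deadlines from 24 July 2023 to 28 August 2024 tolled the period for 401 days, extending the deadline to 24 March 2026.
Because the defendant's absence from the jurisdiction ran from 2 February 2026 to 12 August 2026, the deadline is extended by 191 days to 1 October 2026.
The plaintiff's legal incapacity from 5 November 2020 to 19 December 2020 does not toll the period, because no stated rule makes the plaintiff's incapacity a tolling event.
The other events in the timeline have no effect on the limitation period under the stated rules.

1 October 2026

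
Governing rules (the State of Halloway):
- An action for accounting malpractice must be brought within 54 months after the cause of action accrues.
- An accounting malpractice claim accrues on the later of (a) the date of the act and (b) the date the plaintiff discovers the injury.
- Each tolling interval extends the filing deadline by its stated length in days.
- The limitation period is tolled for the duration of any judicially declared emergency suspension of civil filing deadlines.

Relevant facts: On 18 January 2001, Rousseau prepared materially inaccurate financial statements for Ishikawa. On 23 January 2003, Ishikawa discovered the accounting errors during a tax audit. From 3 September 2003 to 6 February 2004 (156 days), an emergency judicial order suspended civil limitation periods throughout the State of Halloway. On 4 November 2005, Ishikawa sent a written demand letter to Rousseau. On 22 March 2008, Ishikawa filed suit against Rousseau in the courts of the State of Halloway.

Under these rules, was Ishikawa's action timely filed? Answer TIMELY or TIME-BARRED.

TIME-BARRED

Because discovery on 23 January 2003 post-dates the 18 January 2001 act, accrual under the later-of rule falls on 23 January 2003.
The untolled deadline — 54 months after 23 January 2003 — is 23 July 2007.
Because the emergency suspension of filing deadlines ran from 3 September 2003 to 6 February 2004, the deadline is extended by 156 days to 26 December 2007.
The other events in the timeline have no effect on the limitation period under the stated rules.
Filing on 22 March 2008 missed the 26 December 2007 deadline — the action is time-barred.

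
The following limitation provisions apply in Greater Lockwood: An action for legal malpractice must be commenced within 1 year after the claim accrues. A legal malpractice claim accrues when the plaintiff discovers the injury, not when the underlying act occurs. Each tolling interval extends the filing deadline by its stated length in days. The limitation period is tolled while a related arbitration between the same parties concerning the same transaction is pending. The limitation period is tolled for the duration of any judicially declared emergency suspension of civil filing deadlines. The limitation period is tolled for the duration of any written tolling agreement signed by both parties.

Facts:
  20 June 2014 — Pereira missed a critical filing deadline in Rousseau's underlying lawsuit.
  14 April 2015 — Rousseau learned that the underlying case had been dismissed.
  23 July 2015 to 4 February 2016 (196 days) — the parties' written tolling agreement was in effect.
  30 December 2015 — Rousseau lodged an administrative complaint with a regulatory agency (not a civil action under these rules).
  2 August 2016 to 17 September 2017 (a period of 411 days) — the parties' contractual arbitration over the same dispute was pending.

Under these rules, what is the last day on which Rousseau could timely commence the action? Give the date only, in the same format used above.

12 December 2017

The claim did not accrue until Rousseau discovered the injury on 14 April 2015; the 20 June 2014 act date does not start the clock under the stated rule.
The untolled deadline — 1 year after 14 April 2015 — is 14 April 2016.
The period was tolled for 196 days by the written tolling agreement (23 July 2015 to 4 February 2016), pushing the deadline to 27 October 2016.
The period was tolled for 411 days by the pending related arbitration (2 August 2016 to 17 September 2017), pushing the deadline to 12 December 2017.
The other events in the timeline have no effect on the limitation period under the stated rules.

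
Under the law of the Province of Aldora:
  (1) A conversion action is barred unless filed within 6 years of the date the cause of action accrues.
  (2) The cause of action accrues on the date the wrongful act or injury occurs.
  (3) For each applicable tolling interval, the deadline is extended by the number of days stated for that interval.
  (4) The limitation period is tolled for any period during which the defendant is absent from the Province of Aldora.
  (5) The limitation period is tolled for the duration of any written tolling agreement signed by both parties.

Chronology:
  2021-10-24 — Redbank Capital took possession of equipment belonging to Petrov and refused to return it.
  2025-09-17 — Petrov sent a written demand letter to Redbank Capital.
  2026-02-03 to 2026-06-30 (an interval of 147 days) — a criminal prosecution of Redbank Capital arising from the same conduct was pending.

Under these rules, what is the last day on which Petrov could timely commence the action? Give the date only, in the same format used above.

The limitation period began to run on 2021-10-24.
Adding the 6 years base period to 2021-10-24 gives a deadline of 2027-10-24, before any tolling.
No stated provision tolls the period for a criminal prosecution, so the interval from 2026-02-03 to 2026-06-30 has no effect on the deadline.
Nothing else in the chronology tolls or restarts the period.

2027-10-24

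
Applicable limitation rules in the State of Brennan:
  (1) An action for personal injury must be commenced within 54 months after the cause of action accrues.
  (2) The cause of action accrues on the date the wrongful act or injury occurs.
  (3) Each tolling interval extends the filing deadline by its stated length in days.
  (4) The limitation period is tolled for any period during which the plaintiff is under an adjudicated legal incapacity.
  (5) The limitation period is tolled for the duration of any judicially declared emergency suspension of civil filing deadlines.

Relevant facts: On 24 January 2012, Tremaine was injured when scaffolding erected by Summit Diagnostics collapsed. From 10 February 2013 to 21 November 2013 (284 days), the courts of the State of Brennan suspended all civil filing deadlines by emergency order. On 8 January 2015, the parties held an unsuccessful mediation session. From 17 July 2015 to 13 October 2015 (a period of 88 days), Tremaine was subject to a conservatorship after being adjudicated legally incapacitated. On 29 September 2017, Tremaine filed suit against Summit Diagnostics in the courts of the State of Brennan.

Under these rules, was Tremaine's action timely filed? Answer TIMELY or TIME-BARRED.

The limitation period began to run on 24 January 2012.
Adding the 54 months base period to 24 January 2012 gives a deadline of 24 July 2016, before any tolling.
Because the emergency suspension of filing deadlines ran from 10 February 2013 to 21 November 2013, the deadline is extended by 284 days to 4 May 2017.
The plaintiff's legal incapacity from 17 July 2015 to 13 October 2015 tolled the period for 88 days, extending the deadline to 31 July 2017.
Nothing else in the chronology tolls or restarts the period.
Filing on 29 September 2017 missed the 31 July 2017 deadline — the action is time-barred.

TIME-BARRED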